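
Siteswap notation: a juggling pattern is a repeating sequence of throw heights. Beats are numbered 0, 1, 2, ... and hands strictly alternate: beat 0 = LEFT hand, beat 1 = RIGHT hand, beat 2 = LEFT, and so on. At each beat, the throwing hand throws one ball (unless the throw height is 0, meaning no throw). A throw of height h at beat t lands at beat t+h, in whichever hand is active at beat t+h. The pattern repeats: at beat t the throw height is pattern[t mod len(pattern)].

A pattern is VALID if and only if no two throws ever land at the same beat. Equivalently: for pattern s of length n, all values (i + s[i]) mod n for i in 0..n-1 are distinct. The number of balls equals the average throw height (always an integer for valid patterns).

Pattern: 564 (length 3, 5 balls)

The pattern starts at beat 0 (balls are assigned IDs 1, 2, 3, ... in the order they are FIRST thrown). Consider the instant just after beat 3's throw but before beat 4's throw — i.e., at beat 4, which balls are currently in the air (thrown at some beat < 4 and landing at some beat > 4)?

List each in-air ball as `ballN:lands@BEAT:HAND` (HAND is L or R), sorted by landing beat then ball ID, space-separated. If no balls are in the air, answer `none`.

Beat 0 (L): throw ball1 h=5 -> lands@5:R; in-air after throw: [b1@5:R]
Beat 1 (R): throw ball2 h=6 -> lands@7:R; in-air after throw: [b1@5:R b2@7:R]
Beat 2 (L): throw ball3 h=4 -> lands@6:L; in-air after throw: [b1@5:R b3@6:L b2@7:R]
Beat 3 (R): throw ball4 h=5 -> lands@8:L; in-air after throw: [b1@5:R b3@6:L b2@7:R b4@8:L]
Beat 4 (L): throw ball5 h=6 -> lands@10:L; in-air after throw: [b1@5:R b3@6:L b2@7:R b4@8:L b5@10:L]

Answer: ball1:lands@5:R ball3:lands@6:L ball2:lands@7:R ball4:lands@8:L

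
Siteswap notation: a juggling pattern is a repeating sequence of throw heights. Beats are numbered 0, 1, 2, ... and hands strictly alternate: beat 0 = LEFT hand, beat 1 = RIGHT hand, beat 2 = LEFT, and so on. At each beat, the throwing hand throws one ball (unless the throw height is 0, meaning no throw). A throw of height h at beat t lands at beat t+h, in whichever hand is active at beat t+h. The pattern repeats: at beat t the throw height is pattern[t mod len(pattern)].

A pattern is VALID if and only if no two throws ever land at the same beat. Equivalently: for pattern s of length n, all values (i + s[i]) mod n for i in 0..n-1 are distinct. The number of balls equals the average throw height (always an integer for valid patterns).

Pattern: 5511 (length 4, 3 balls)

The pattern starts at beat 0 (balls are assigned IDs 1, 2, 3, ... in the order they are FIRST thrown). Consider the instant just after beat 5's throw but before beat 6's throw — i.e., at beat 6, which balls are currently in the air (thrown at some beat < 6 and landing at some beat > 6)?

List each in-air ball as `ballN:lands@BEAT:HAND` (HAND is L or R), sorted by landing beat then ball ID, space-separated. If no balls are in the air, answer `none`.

Answer: ball3:lands@9:R ball1:lands@10:L

Derivation:
Beat 0 (L): throw ball1 h=5 -> lands@5:R; in-air after throw: [b1@5:R]
Beat 1 (R): throw ball2 h=5 -> lands@6:L; in-air after throw: [b1@5:R b2@6:L]
Beat 2 (L): throw ball3 h=1 -> lands@3:R; in-air after throw: [b3@3:R b1@5:R b2@6:L]
Beat 3 (R): throw ball3 h=1 -> lands@4:L; in-air after throw: [b3@4:L b1@5:R b2@6:L]
Beat 4 (L): throw ball3 h=5 -> lands@9:R; in-air after throw: [b1@5:R b2@6:L b3@9:R]
Beat 5 (R): throw ball1 h=5 -> lands@10:L; in-air after throw: [b2@6:L b3@9:R b1@10:L]
Beat 6 (L): throw ball2 h=1 -> lands@7:R; in-air after throw: [b2@7:R b3@9:R b1@10:L]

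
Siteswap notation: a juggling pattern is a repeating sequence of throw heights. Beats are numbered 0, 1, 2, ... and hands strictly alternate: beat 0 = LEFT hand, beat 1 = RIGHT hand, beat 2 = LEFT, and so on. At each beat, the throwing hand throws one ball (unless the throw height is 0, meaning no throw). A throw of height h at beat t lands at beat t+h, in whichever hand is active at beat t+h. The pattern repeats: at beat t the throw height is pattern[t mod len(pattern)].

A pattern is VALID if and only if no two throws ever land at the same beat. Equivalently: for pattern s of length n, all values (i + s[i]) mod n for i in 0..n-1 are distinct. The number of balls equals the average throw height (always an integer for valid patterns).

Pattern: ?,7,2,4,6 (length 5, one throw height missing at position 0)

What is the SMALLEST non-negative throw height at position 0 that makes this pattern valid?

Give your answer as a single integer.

i=0: s[i]=? (unknown)
i=1: (1 + 7) mod 5 = 3
i=2: (2 + 2) mod 5 = 4
i=3: (3 + 4) mod 5 = 2
i=4: (4 + 6) mod 5 = 0
Known residues: [0, 2, 3, 4]; need a permutation of 0..4, so missing residue r = 1
Need (0 + s) mod 5 = 1; smallest s = (1 - 0) mod 5 = 1

Answer: 1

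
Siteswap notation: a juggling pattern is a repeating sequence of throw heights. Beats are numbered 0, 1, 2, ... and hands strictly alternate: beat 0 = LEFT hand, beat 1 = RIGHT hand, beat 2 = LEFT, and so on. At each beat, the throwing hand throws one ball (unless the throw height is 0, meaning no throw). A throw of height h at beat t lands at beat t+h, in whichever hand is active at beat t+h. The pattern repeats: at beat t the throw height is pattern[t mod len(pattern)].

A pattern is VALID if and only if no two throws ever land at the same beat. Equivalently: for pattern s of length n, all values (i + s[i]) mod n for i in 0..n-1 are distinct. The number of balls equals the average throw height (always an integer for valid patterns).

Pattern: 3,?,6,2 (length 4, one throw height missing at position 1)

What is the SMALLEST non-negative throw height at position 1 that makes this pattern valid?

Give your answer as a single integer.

Answer: 1

Derivation:
i=0: (0 + 3) mod 4 = 3
i=1: s[i]=? (unknown)
i=2: (2 + 6) mod 4 = 0
i=3: (3 + 2) mod 4 = 1
Known residues: [0, 1, 3]; need a permutation of 0..3, so missing residue r = 2
Need (1 + s) mod 4 = 2; smallest s = (2 - 1) mod 4 = 1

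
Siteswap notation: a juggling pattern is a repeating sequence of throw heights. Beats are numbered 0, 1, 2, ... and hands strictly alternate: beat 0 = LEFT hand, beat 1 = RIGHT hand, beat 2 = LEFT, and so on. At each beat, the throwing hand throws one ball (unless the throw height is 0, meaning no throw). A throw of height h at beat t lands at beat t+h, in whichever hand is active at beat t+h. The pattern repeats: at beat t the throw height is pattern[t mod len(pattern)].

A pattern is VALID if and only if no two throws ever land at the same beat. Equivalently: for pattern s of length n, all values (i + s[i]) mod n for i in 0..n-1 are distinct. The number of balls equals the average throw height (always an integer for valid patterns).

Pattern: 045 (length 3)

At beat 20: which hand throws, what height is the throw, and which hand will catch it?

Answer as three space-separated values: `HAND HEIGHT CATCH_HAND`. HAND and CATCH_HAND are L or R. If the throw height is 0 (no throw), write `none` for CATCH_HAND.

Beat 20: 20 mod 2 = 0, so hand = L
Throw height = pattern[20 mod 3] = pattern[2] = 5
Lands at beat 20+5=25, 25 mod 2 = 1, so catch hand = R

Answer: L 5 R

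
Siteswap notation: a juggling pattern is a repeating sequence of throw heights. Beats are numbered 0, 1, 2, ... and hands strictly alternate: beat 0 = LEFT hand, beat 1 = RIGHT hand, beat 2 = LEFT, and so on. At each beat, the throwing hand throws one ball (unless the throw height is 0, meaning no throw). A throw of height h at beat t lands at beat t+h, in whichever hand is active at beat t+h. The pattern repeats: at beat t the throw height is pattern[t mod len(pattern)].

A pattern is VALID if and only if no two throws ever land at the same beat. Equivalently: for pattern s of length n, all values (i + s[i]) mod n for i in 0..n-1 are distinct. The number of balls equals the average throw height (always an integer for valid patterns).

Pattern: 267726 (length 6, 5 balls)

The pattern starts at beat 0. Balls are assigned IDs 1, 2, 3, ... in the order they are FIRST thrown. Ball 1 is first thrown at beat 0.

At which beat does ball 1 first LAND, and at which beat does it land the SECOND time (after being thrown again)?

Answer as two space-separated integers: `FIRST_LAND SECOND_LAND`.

Beat 0 (L): throw ball1 h=2 -> lands@2:L; in-air after throw: [b1@2:L]
Beat 1 (R): throw ball2 h=6 -> lands@7:R; in-air after throw: [b1@2:L b2@7:R]
Beat 2 (L): throw ball1 h=7 -> lands@9:R; in-air after throw: [b2@7:R b1@9:R]
Beat 3 (R): throw ball3 h=7 -> lands@10:L; in-air after throw: [b2@7:R b1@9:R b3@10:L]
Beat 4 (L): throw ball4 h=2 -> lands@6:L; in-air after throw: [b4@6:L b2@7:R b1@9:R b3@10:L]
Beat 5 (R): throw ball5 h=6 -> lands@11:R; in-air after throw: [b4@6:L b2@7:R b1@9:R b3@10:L b5@11:R]
Beat 6 (L): throw ball4 h=2 -> lands@8:L; in-air after throw: [b2@7:R b4@8:L b1@9:R b3@10:L b5@11:R]
Beat 7 (R): throw ball2 h=6 -> lands@13:R; in-air after throw: [b4@8:L b1@9:R b3@10:L b5@11:R b2@13:R]
Beat 8 (L): throw ball4 h=7 -> lands@15:R; in-air after throw: [b1@9:R b3@10:L b5@11:R b2@13:R b4@15:R]
Beat 9 (R): throw ball1 h=7 -> lands@16:L; in-air after throw: [b3@10:L b5@11:R b2@13:R b4@15:R b1@16:L]
Ball 1: thrown@0 h=2 -> first land @2; rethrown@2 h=7 -> second land @9

Answer: 2 9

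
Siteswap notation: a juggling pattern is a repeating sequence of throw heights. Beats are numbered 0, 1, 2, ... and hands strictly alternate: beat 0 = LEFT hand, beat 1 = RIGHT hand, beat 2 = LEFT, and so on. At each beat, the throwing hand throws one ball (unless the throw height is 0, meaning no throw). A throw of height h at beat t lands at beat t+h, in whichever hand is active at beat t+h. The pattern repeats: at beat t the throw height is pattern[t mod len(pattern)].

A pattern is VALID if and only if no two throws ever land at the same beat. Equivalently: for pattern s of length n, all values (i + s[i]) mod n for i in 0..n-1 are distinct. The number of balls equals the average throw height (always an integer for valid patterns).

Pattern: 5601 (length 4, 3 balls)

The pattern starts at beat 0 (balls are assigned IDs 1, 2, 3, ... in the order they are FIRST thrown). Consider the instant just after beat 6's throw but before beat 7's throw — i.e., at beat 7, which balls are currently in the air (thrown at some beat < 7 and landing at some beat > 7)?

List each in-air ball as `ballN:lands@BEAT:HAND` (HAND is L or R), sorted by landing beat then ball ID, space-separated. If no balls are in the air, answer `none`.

Answer: ball3:lands@9:R ball1:lands@11:R

Derivation:
Beat 0 (L): throw ball1 h=5 -> lands@5:R; in-air after throw: [b1@5:R]
Beat 1 (R): throw ball2 h=6 -> lands@7:R; in-air after throw: [b1@5:R b2@7:R]
Beat 3 (R): throw ball3 h=1 -> lands@4:L; in-air after throw: [b3@4:L b1@5:R b2@7:R]
Beat 4 (L): throw ball3 h=5 -> lands@9:R; in-air after throw: [b1@5:R b2@7:R b3@9:R]
Beat 5 (R): throw ball1 h=6 -> lands@11:R; in-air after throw: [b2@7:R b3@9:R b1@11:R]
Beat 7 (R): throw ball2 h=1 -> lands@8:L; in-air after throw: [b2@8:L b3@9:R b1@11:R]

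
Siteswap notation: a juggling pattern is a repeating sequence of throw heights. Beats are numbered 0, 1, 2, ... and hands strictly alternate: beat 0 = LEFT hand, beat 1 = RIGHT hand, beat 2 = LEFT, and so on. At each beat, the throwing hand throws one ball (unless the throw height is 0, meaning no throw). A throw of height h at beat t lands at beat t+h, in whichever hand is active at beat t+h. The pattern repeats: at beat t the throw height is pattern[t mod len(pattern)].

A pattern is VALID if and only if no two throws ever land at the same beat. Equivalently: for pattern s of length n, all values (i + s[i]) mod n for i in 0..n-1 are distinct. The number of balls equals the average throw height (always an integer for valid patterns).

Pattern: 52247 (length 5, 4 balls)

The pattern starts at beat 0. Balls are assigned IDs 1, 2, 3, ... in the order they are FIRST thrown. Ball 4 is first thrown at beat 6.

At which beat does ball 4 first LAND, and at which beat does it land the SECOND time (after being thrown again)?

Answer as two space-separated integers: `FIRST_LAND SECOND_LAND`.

Beat 0 (L): throw ball1 h=5 -> lands@5:R; in-air after throw: [b1@5:R]
Beat 1 (R): throw ball2 h=2 -> lands@3:R; in-air after throw: [b2@3:R b1@5:R]
Beat 2 (L): throw ball3 h=2 -> lands@4:L; in-air after throw: [b2@3:R b3@4:L b1@5:R]
Beat 3 (R): throw ball2 h=4 -> lands@7:R; in-air after throw: [b3@4:L b1@5:R b2@7:R]
Beat 4 (L): throw ball3 h=7 -> lands@11:R; in-air after throw: [b1@5:R b2@7:R b3@11:R]
Beat 5 (R): throw ball1 h=5 -> lands@10:L; in-air after throw: [b2@7:R b1@10:L b3@11:R]
Beat 6 (L): throw ball4 h=2 -> lands@8:L; in-air after throw: [b2@7:R b4@8:L b1@10:L b3@11:R]
Beat 7 (R): throw ball2 h=2 -> lands@9:R; in-air after throw: [b4@8:L b2@9:R b1@10:L b3@11:R]
Beat 8 (L): throw ball4 h=4 -> lands@12:L; in-air after throw: [b2@9:R b1@10:L b3@11:R b4@12:L]
Beat 9 (R): throw ball2 h=7 -> lands@16:L; in-air after throw: [b1@10:L b3@11:R b4@12:L b2@16:L]
Beat 10 (L): throw ball1 h=5 -> lands@15:R; in-air after throw: [b3@11:R b4@12:L b1@15:R b2@16:L]
Beat 11 (R): throw ball3 h=2 -> lands@13:R; in-air after throw: [b4@12:L b3@13:R b1@15:R b2@16:L]
Beat 12 (L): throw ball4 h=2 -> lands@14:L; in-air after throw: [b3@13:R b4@14:L b1@15:R b2@16:L]
Ball 4: thrown@6 h=2 -> first land @8; rethrown@8 h=4 -> second land @12

Answer: 8 12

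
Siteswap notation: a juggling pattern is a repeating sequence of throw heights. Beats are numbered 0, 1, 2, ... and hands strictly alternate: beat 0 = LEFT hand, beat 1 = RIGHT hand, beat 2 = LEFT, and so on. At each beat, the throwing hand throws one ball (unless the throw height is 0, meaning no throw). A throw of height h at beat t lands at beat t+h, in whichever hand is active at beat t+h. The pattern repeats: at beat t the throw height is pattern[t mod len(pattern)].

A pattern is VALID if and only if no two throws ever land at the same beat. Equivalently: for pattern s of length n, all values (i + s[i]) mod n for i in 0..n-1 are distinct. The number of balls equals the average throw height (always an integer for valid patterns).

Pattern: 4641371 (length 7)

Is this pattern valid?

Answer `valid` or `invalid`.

i=0: (i + s[i]) mod n = (0 + 4) mod 7 = 4
i=1: (i + s[i]) mod n = (1 + 6) mod 7 = 0
i=2: (i + s[i]) mod n = (2 + 4) mod 7 = 6
i=3: (i + s[i]) mod n = (3 + 1) mod 7 = 4
i=4: (i + s[i]) mod n = (4 + 3) mod 7 = 0
i=5: (i + s[i]) mod n = (5 + 7) mod 7 = 5
i=6: (i + s[i]) mod n = (6 + 1) mod 7 = 0
Residues: [4, 0, 6, 4, 0, 5, 0], distinct: False

Answer: invalid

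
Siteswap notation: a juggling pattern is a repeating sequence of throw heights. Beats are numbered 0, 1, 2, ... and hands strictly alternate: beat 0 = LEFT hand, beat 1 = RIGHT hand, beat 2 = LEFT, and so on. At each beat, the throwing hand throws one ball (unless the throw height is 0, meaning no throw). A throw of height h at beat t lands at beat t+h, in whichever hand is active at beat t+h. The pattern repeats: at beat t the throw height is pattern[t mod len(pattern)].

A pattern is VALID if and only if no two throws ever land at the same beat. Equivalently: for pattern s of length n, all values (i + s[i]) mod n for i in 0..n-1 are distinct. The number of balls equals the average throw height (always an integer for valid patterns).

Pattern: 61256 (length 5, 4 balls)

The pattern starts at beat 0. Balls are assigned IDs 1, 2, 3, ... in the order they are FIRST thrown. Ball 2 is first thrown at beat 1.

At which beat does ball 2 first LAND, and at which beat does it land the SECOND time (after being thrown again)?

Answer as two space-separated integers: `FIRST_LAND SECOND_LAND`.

Answer: 2 4

Derivation:
Beat 0 (L): throw ball1 h=6 -> lands@6:L; in-air after throw: [b1@6:L]
Beat 1 (R): throw ball2 h=1 -> lands@2:L; in-air after throw: [b2@2:L b1@6:L]
Beat 2 (L): throw ball2 h=2 -> lands@4:L; in-air after throw: [b2@4:L b1@6:L]
Beat 3 (R): throw ball3 h=5 -> lands@8:L; in-air after throw: [b2@4:L b1@6:L b3@8:L]
Beat 4 (L): throw ball2 h=6 -> lands@10:L; in-air after throw: [b1@6:L b3@8:L b2@10:L]
Ball 2: thrown@1 h=1 -> first land @2; rethrown@2 h=2 -> second land @4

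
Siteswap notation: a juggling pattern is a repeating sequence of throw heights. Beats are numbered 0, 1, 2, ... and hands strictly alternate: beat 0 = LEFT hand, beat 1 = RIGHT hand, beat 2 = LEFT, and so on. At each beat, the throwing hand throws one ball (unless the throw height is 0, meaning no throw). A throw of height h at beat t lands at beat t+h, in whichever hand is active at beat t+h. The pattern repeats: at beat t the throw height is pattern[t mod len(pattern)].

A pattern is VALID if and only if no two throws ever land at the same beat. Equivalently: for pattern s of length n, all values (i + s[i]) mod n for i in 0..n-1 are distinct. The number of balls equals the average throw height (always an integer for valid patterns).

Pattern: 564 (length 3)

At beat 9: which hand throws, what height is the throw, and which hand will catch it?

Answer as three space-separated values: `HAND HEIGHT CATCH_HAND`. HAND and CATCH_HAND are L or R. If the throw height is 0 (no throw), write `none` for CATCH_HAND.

Beat 9: 9 mod 2 = 1, so hand = R
Throw height = pattern[9 mod 3] = pattern[0] = 5
Lands at beat 9+5=14, 14 mod 2 = 0, so catch hand = L

Answer: R 5 L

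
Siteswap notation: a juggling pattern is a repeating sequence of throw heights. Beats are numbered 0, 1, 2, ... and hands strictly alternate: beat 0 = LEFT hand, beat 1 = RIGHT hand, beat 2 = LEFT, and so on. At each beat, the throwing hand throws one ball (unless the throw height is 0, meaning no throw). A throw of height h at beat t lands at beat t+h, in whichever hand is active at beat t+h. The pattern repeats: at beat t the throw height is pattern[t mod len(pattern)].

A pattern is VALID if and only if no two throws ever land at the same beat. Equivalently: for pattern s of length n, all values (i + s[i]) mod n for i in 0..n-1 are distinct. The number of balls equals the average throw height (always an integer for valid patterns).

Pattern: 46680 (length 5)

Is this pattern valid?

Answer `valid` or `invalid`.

i=0: (i + s[i]) mod n = (0 + 4) mod 5 = 4
i=1: (i + s[i]) mod n = (1 + 6) mod 5 = 2
i=2: (i + s[i]) mod n = (2 + 6) mod 5 = 3
i=3: (i + s[i]) mod n = (3 + 8) mod 5 = 1
i=4: (i + s[i]) mod n = (4 + 0) mod 5 = 4
Residues: [4, 2, 3, 1, 4], distinct: False

Answer: invalid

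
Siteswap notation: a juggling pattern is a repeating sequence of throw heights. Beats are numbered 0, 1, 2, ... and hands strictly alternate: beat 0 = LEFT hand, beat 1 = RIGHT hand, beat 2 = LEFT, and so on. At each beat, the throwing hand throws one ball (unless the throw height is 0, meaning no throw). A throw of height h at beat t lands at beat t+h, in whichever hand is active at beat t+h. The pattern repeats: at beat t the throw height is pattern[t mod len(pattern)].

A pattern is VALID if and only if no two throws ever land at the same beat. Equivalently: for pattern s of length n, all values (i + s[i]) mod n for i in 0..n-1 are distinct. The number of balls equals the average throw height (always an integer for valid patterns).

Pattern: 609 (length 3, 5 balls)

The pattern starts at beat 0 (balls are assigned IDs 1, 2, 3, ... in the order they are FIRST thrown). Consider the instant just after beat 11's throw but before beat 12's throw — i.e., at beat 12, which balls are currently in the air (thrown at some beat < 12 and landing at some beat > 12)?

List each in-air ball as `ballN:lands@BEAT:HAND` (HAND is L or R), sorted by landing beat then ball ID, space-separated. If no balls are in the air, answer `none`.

Beat 0 (L): throw ball1 h=6 -> lands@6:L; in-air after throw: [b1@6:L]
Beat 2 (L): throw ball2 h=9 -> lands@11:R; in-air after throw: [b1@6:L b2@11:R]
Beat 3 (R): throw ball3 h=6 -> lands@9:R; in-air after throw: [b1@6:L b3@9:R b2@11:R]
Beat 5 (R): throw ball4 h=9 -> lands@14:L; in-air after throw: [b1@6:L b3@9:R b2@11:R b4@14:L]
Beat 6 (L): throw ball1 h=6 -> lands@12:L; in-air after throw: [b3@9:R b2@11:R b1@12:L b4@14:L]
Beat 8 (L): throw ball5 h=9 -> lands@17:R; in-air after throw: [b3@9:R b2@11:R b1@12:L b4@14:L b5@17:R]
Beat 9 (R): throw ball3 h=6 -> lands@15:R; in-air after throw: [b2@11:R b1@12:L b4@14:L b3@15:R b5@17:R]
Beat 11 (R): throw ball2 h=9 -> lands@20:L; in-air after throw: [b1@12:L b4@14:L b3@15:R b5@17:R b2@20:L]
Beat 12 (L): throw ball1 h=6 -> lands@18:L; in-air after throw: [b4@14:L b3@15:R b5@17:R b1@18:L b2@20:L]

Answer: ball4:lands@14:L ball3:lands@15:R ball5:lands@17:R ball2:lands@20:L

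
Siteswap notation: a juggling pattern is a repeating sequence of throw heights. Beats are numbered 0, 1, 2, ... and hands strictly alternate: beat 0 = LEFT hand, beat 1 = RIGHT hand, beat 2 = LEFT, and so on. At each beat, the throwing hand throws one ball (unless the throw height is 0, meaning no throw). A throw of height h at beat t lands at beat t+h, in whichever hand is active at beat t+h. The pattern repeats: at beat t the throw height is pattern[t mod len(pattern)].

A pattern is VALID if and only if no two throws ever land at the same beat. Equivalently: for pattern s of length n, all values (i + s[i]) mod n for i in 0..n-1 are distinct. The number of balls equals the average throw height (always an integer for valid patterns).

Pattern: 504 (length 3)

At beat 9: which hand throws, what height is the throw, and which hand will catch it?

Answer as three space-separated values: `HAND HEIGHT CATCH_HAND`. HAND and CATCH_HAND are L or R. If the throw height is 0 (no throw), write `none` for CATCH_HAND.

Beat 9: 9 mod 2 = 1, so hand = R
Throw height = pattern[9 mod 3] = pattern[0] = 5
Lands at beat 9+5=14, 14 mod 2 = 0, so catch hand = L

Answer: R 5 L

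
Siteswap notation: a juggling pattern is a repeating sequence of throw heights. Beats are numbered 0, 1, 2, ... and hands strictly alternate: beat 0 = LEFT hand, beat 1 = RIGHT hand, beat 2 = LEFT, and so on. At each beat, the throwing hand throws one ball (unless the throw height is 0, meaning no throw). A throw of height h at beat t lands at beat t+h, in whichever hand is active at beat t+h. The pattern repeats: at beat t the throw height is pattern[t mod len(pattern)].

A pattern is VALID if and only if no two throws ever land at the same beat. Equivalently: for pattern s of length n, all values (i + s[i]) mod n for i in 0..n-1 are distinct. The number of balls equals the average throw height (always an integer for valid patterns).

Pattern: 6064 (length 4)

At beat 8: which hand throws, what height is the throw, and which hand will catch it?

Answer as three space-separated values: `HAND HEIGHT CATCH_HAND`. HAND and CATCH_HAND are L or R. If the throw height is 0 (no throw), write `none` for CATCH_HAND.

Answer: L 6 L

Derivation:
Beat 8: 8 mod 2 = 0, so hand = L
Throw height = pattern[8 mod 4] = pattern[0] = 6
Lands at beat 8+6=14, 14 mod 2 = 0, so catch hand = L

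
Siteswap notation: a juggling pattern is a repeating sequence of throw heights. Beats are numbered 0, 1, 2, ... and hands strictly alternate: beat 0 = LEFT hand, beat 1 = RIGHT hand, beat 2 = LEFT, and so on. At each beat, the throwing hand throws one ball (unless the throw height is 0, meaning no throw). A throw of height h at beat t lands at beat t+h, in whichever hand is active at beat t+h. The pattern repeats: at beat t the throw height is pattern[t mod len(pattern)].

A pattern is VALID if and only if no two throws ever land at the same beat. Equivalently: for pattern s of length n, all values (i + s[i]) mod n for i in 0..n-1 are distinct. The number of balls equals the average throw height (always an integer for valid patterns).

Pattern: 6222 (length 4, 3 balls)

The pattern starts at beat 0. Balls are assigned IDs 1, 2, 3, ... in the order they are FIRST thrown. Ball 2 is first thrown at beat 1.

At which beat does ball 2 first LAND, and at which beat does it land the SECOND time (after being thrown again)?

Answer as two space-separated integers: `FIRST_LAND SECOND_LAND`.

Beat 0 (L): throw ball1 h=6 -> lands@6:L; in-air after throw: [b1@6:L]
Beat 1 (R): throw ball2 h=2 -> lands@3:R; in-air after throw: [b2@3:R b1@6:L]
Beat 2 (L): throw ball3 h=2 -> lands@4:L; in-air after throw: [b2@3:R b3@4:L b1@6:L]
Beat 3 (R): throw ball2 h=2 -> lands@5:R; in-air after throw: [b3@4:L b2@5:R b1@6:L]
Beat 4 (L): throw ball3 h=6 -> lands@10:L; in-air after throw: [b2@5:R b1@6:L b3@10:L]
Beat 5 (R): throw ball2 h=2 -> lands@7:R; in-air after throw: [b1@6:L b2@7:R b3@10:L]
Ball 2: thrown@1 h=2 -> first land @3; rethrown@3 h=2 -> second land @5

Answer: 3 5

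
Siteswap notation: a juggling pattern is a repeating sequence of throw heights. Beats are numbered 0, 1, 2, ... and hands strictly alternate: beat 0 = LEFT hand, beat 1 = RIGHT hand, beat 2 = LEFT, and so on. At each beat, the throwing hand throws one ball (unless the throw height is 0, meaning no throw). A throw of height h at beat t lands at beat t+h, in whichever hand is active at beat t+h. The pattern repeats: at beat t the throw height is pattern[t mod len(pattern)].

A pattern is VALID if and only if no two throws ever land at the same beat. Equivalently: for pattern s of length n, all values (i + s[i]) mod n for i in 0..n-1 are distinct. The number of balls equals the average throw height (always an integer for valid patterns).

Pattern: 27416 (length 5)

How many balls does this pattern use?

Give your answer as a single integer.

Pattern = [2, 7, 4, 1, 6], length n = 5
  position 0: throw height = 2, running sum = 2
  position 1: throw height = 7, running sum = 9
  position 2: throw height = 4, running sum = 13
  position 3: throw height = 1, running sum = 14
  position 4: throw height = 6, running sum = 20
Total sum = 20; balls = sum / n = 20 / 5 = 4

Answer: 4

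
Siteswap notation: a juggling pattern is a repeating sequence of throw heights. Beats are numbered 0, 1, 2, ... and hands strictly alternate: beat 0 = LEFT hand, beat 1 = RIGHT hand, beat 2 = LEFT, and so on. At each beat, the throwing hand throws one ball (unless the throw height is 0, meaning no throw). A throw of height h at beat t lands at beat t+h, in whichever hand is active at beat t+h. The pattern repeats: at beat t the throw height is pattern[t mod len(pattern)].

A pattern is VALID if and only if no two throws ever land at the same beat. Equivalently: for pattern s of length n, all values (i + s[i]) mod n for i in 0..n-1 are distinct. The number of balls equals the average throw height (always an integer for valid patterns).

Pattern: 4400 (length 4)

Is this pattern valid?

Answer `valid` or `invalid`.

i=0: (i + s[i]) mod n = (0 + 4) mod 4 = 0
i=1: (i + s[i]) mod n = (1 + 4) mod 4 = 1
i=2: (i + s[i]) mod n = (2 + 0) mod 4 = 2
i=3: (i + s[i]) mod n = (3 + 0) mod 4 = 3
Residues: [0, 1, 2, 3], distinct: True

Answer: valid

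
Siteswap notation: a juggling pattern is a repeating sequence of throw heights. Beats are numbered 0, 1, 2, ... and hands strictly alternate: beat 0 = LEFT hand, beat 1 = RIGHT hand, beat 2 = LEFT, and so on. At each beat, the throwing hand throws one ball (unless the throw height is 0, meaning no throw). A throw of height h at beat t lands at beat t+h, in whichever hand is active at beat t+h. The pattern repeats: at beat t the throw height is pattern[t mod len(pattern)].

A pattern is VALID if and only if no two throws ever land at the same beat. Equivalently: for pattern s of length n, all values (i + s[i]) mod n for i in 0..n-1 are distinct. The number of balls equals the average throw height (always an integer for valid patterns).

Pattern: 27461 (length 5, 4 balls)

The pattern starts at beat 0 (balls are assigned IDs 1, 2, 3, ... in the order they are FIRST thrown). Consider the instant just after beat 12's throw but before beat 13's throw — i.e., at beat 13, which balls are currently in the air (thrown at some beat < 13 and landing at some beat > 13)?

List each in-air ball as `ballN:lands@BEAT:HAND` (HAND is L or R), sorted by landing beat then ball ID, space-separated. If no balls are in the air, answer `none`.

Answer: ball2:lands@14:L ball3:lands@16:L ball4:lands@18:L

Derivation:
Beat 0 (L): throw ball1 h=2 -> lands@2:L; in-air after throw: [b1@2:L]
Beat 1 (R): throw ball2 h=7 -> lands@8:L; in-air after throw: [b1@2:L b2@8:L]
Beat 2 (L): throw ball1 h=4 -> lands@6:L; in-air after throw: [b1@6:L b2@8:L]
Beat 3 (R): throw ball3 h=6 -> lands@9:R; in-air after throw: [b1@6:L b2@8:L b3@9:R]
Beat 4 (L): throw ball4 h=1 -> lands@5:R; in-air after throw: [b4@5:R b1@6:L b2@8:L b3@9:R]
Beat 5 (R): throw ball4 h=2 -> lands@7:R; in-air after throw: [b1@6:L b4@7:R b2@8:L b3@9:R]
Beat 6 (L): throw ball1 h=7 -> lands@13:R; in-air after throw: [b4@7:R b2@8:L b3@9:R b1@13:R]
Beat 7 (R): throw ball4 h=4 -> lands@11:R; in-air after throw: [b2@8:L b3@9:R b4@11:R b1@13:R]
Beat 8 (L): throw ball2 h=6 -> lands@14:L; in-air after throw: [b3@9:R b4@11:R b1@13:R b2@14:L]
Beat 9 (R): throw ball3 h=1 -> lands@10:L; in-air after throw: [b3@10:L b4@11:R b1@13:R b2@14:L]
Beat 10 (L): throw ball3 h=2 -> lands@12:L; in-air after throw: [b4@11:R b3@12:L b1@13:R b2@14:L]
Beat 11 (R): throw ball4 h=7 -> lands@18:L; in-air after throw: [b3@12:L b1@13:R b2@14:L b4@18:L]
Beat 12 (L): throw ball3 h=4 -> lands@16:L; in-air after throw: [b1@13:R b2@14:L b3@16:L b4@18:L]
Beat 13 (R): throw ball1 h=6 -> lands@19:R; in-air after throw: [b2@14:L b3@16:L b4@18:L b1@19:R]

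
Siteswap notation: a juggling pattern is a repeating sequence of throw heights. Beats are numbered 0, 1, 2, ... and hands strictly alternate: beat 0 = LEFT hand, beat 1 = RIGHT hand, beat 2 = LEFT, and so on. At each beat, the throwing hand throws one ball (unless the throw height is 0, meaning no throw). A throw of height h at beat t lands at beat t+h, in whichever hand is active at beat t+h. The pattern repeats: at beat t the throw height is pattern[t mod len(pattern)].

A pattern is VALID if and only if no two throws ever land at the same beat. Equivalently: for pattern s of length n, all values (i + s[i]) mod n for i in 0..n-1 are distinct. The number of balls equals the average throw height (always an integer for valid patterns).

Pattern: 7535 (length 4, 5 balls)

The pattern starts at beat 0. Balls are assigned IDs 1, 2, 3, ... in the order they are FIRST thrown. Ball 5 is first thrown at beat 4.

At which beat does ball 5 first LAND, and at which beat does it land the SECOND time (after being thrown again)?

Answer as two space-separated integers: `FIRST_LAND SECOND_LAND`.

Answer: 11 16

Derivation:
Beat 0 (L): throw ball1 h=7 -> lands@7:R; in-air after throw: [b1@7:R]
Beat 1 (R): throw ball2 h=5 -> lands@6:L; in-air after throw: [b2@6:L b1@7:R]
Beat 2 (L): throw ball3 h=3 -> lands@5:R; in-air after throw: [b3@5:R b2@6:L b1@7:R]
Beat 3 (R): throw ball4 h=5 -> lands@8:L; in-air after throw: [b3@5:R b2@6:L b1@7:R b4@8:L]
Beat 4 (L): throw ball5 h=7 -> lands@11:R; in-air after throw: [b3@5:R b2@6:L b1@7:R b4@8:L b5@11:R]
Beat 5 (R): throw ball3 h=5 -> lands@10:L; in-air after throw: [b2@6:L b1@7:R b4@8:L b3@10:L b5@11:R]
Beat 6 (L): throw ball2 h=3 -> lands@9:R; in-air after throw: [b1@7:R b4@8:L b2@9:R b3@10:L b5@11:R]
Beat 7 (R): throw ball1 h=5 -> lands@12:L; in-air after throw: [b4@8:L b2@9:R b3@10:L b5@11:R b1@12:L]
Beat 8 (L): throw ball4 h=7 -> lands@15:R; in-air after throw: [b2@9:R b3@10:L b5@11:R b1@12:L b4@15:R]
Beat 9 (R): throw ball2 h=5 -> lands@14:L; in-air after throw: [b3@10:L b5@11:R b1@12:L b2@14:L b4@15:R]
Beat 10 (L): throw ball3 h=3 -> lands@13:R; in-air after throw: [b5@11:R b1@12:L b3@13:R b2@14:L b4@15:R]
Beat 11 (R): throw ball5 h=5 -> lands@16:L; in-air after throw: [b1@12:L b3@13:R b2@14:L b4@15:R b5@16:L]
Beat 12 (L): throw ball1 h=7 -> lands@19:R; in-air after throw: [b3@13:R b2@14:L b4@15:R b5@16:L b1@19:R]
Beat 13 (R): throw ball3 h=5 -> lands@18:L; in-air after throw: [b2@14:L b4@15:R b5@16:L b3@18:L b1@19:R]
Beat 14 (L): throw ball2 h=3 -> lands@17:R; in-air after throw: [b4@15:R b5@16:L b2@17:R b3@18:L b1@19:R]
Beat 15 (R): throw ball4 h=5 -> lands@20:L; in-air after throw: [b5@16:L b2@17:R b3@18:L b1@19:R b4@20:L]
Beat 16 (L): throw ball5 h=7 -> lands@23:R; in-air after throw: [b2@17:R b3@18:L b1@19:R b4@20:L b5@23:R]
Ball 5: thrown@4 h=7 -> first land @11; rethrown@11 h=5 -> second land @16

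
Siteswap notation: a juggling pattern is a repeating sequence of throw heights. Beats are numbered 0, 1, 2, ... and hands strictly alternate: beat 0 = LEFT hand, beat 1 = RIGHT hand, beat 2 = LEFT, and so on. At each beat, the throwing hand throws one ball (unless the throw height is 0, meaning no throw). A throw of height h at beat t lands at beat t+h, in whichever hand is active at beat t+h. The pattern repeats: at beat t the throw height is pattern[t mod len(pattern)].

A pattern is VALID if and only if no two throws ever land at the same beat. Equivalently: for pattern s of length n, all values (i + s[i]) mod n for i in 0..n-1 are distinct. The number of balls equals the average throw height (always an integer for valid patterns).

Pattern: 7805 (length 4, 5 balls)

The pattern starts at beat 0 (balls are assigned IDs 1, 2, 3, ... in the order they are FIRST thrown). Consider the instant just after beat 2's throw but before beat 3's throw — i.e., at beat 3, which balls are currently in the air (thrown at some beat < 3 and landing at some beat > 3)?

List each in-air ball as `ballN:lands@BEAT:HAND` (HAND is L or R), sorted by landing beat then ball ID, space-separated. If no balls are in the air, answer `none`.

Beat 0 (L): throw ball1 h=7 -> lands@7:R; in-air after throw: [b1@7:R]
Beat 1 (R): throw ball2 h=8 -> lands@9:R; in-air after throw: [b1@7:R b2@9:R]
Beat 3 (R): throw ball3 h=5 -> lands@8:L; in-air after throw: [b1@7:R b3@8:L b2@9:R]

Answer: ball1:lands@7:R ball2:lands@9:R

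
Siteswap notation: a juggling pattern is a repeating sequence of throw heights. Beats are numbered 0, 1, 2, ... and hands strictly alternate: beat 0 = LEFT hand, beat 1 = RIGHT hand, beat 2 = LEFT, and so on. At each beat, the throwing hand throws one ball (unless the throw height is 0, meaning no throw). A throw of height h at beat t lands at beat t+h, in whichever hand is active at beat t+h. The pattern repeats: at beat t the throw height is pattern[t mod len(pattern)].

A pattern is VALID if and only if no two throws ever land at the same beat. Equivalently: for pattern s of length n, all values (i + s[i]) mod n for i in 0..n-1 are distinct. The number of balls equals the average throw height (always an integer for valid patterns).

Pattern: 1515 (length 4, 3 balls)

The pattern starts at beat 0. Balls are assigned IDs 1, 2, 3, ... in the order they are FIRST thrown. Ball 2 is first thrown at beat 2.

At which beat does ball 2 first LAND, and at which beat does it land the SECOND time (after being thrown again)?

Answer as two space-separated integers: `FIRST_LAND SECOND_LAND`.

Answer: 3 8

Derivation:
Beat 0 (L): throw ball1 h=1 -> lands@1:R; in-air after throw: [b1@1:R]
Beat 1 (R): throw ball1 h=5 -> lands@6:L; in-air after throw: [b1@6:L]
Beat 2 (L): throw ball2 h=1 -> lands@3:R; in-air after throw: [b2@3:R b1@6:L]
Beat 3 (R): throw ball2 h=5 -> lands@8:L; in-air after throw: [b1@6:L b2@8:L]
Beat 4 (L): throw ball3 h=1 -> lands@5:R; in-air after throw: [b3@5:R b1@6:L b2@8:L]
Beat 5 (R): throw ball3 h=5 -> lands@10:L; in-air after throw: [b1@6:L b2@8:L b3@10:L]
Beat 6 (L): throw ball1 h=1 -> lands@7:R; in-air after throw: [b1@7:R b2@8:L b3@10:L]
Beat 7 (R): throw ball1 h=5 -> lands@12:L; in-air after throw: [b2@8:L b3@10:L b1@12:L]
Beat 8 (L): throw ball2 h=1 -> lands@9:R; in-air after throw: [b2@9:R b3@10:L b1@12:L]
Ball 2: thrown@2 h=1 -> first land @3; rethrown@3 h=5 -> second land @8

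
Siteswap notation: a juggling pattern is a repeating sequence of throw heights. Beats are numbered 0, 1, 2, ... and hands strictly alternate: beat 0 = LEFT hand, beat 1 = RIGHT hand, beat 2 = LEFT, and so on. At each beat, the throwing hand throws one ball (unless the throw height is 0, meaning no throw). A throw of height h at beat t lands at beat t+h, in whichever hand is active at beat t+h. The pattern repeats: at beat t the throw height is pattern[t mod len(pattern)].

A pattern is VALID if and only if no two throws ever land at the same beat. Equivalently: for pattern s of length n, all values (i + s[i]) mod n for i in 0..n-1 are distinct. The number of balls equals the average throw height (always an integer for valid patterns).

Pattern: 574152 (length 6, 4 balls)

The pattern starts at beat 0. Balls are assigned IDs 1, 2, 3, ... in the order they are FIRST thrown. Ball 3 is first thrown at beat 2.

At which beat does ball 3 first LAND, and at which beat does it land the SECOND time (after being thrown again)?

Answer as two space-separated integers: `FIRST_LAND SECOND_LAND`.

Beat 0 (L): throw ball1 h=5 -> lands@5:R; in-air after throw: [b1@5:R]
Beat 1 (R): throw ball2 h=7 -> lands@8:L; in-air after throw: [b1@5:R b2@8:L]
Beat 2 (L): throw ball3 h=4 -> lands@6:L; in-air after throw: [b1@5:R b3@6:L b2@8:L]
Beat 3 (R): throw ball4 h=1 -> lands@4:L; in-air after throw: [b4@4:L b1@5:R b3@6:L b2@8:L]
Beat 4 (L): throw ball4 h=5 -> lands@9:R; in-air after throw: [b1@5:R b3@6:L b2@8:L b4@9:R]
Beat 5 (R): throw ball1 h=2 -> lands@7:R; in-air after throw: [b3@6:L b1@7:R b2@8:L b4@9:R]
Beat 6 (L): throw ball3 h=5 -> lands@11:R; in-air after throw: [b1@7:R b2@8:L b4@9:R b3@11:R]
Beat 7 (R): throw ball1 h=7 -> lands@14:L; in-air after throw: [b2@8:L b4@9:R b3@11:R b1@14:L]
Beat 8 (L): throw ball2 h=4 -> lands@12:L; in-air after throw: [b4@9:R b3@11:R b2@12:L b1@14:L]
Beat 9 (R): throw ball4 h=1 -> lands@10:L; in-air after throw: [b4@10:L b3@11:R b2@12:L b1@14:L]
Beat 10 (L): throw ball4 h=5 -> lands@15:R; in-air after throw: [b3@11:R b2@12:L b1@14:L b4@15:R]
Beat 11 (R): throw ball3 h=2 -> lands@13:R; in-air after throw: [b2@12:L b3@13:R b1@14:L b4@15:R]
Ball 3: thrown@2 h=4 -> first land @6; rethrown@6 h=5 -> second land @11

Answer: 6 11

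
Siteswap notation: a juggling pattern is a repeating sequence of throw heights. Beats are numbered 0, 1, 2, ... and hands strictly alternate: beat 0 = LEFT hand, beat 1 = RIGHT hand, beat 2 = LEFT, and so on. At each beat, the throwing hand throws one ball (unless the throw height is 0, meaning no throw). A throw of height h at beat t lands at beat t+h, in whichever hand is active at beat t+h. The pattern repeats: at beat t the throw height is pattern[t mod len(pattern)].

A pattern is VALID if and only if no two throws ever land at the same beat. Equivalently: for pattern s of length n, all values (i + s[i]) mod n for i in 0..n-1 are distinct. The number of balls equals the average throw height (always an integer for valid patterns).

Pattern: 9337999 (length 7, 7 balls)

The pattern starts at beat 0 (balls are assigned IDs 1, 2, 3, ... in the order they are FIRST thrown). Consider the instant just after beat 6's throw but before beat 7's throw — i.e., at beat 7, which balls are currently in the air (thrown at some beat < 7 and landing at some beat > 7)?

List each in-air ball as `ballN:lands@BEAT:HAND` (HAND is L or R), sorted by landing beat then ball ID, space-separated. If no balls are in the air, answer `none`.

Answer: ball1:lands@9:R ball4:lands@10:L ball2:lands@13:R ball3:lands@14:L ball5:lands@15:R

Derivation:
Beat 0 (L): throw ball1 h=9 -> lands@9:R; in-air after throw: [b1@9:R]
Beat 1 (R): throw ball2 h=3 -> lands@4:L; in-air after throw: [b2@4:L b1@9:R]
Beat 2 (L): throw ball3 h=3 -> lands@5:R; in-air after throw: [b2@4:L b3@5:R b1@9:R]
Beat 3 (R): throw ball4 h=7 -> lands@10:L; in-air after throw: [b2@4:L b3@5:R b1@9:R b4@10:L]
Beat 4 (L): throw ball2 h=9 -> lands@13:R; in-air after throw: [b3@5:R b1@9:R b4@10:L b2@13:R]
Beat 5 (R): throw ball3 h=9 -> lands@14:L; in-air after throw: [b1@9:R b4@10:L b2@13:R b3@14:L]
Beat 6 (L): throw ball5 h=9 -> lands@15:R; in-air after throw: [b1@9:R b4@10:L b2@13:R b3@14:L b5@15:R]
Beat 7 (R): throw ball6 h=9 -> lands@16:L; in-air after throw: [b1@9:R b4@10:L b2@13:R b3@14:L b5@15:R b6@16:L]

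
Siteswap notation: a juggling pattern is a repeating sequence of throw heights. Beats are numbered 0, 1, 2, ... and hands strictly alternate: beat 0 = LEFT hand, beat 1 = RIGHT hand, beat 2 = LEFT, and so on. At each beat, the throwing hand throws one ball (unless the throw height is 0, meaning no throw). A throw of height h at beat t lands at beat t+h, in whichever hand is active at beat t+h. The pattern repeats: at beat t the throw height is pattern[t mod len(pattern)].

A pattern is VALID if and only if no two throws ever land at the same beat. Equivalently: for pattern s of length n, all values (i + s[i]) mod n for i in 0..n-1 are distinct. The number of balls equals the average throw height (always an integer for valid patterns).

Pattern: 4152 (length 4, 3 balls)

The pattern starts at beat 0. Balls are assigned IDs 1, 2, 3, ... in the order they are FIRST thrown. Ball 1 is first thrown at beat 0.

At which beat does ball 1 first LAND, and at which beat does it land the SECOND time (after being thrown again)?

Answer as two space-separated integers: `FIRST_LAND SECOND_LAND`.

Answer: 4 8

Derivation:
Beat 0 (L): throw ball1 h=4 -> lands@4:L; in-air after throw: [b1@4:L]
Beat 1 (R): throw ball2 h=1 -> lands@2:L; in-air after throw: [b2@2:L b1@4:L]
Beat 2 (L): throw ball2 h=5 -> lands@7:R; in-air after throw: [b1@4:L b2@7:R]
Beat 3 (R): throw ball3 h=2 -> lands@5:R; in-air after throw: [b1@4:L b3@5:R b2@7:R]
Beat 4 (L): throw ball1 h=4 -> lands@8:L; in-air after throw: [b3@5:R b2@7:R b1@8:L]
Beat 5 (R): throw ball3 h=1 -> lands@6:L; in-air after throw: [b3@6:L b2@7:R b1@8:L]
Beat 6 (L): throw ball3 h=5 -> lands@11:R; in-air after throw: [b2@7:R b1@8:L b3@11:R]
Beat 7 (R): throw ball2 h=2 -> lands@9:R; in-air after throw: [b1@8:L b2@9:R b3@11:R]
Beat 8 (L): throw ball1 h=4 -> lands@12:L; in-air after throw: [b2@9:R b3@11:R b1@12:L]
Ball 1: thrown@0 h=4 -> first land @4; rethrown@4 h=4 -> second land @8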